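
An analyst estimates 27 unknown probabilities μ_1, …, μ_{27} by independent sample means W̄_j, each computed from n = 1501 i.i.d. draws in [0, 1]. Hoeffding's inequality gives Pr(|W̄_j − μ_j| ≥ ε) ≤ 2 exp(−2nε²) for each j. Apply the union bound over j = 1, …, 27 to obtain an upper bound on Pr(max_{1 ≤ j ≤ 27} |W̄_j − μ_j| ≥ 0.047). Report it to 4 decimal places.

0.0712

Per-experiment Hoeffding bound: 2·exp(−2·1501·0.047²) = 2·exp(−6.63142) = 0.0026366.
Union bound over 27 events: 27·0.0026366 = 0.07119.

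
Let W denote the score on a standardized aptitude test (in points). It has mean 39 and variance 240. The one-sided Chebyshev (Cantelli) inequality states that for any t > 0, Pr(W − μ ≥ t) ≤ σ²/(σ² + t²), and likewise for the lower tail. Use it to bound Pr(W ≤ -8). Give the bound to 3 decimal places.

0.098

Here σ² = 240 and t = 47, so σ² + t² = 2449.
Cantelli's bound: 240/2449 = 0.0980.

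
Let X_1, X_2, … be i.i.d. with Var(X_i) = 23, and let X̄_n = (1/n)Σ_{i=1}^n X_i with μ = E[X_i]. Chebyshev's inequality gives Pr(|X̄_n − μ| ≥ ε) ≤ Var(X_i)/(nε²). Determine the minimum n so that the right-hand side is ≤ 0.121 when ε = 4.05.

12

Require 23/(n·4.05²) ≤ 0.121, i.e. n ≥ 23/(0.121·4.05²) = 11.589.
The smallest integer n is 12.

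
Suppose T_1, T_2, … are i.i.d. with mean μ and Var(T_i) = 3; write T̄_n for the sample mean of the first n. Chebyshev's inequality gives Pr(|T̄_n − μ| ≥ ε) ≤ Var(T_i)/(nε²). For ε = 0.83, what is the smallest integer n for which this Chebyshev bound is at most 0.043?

102

Require 3/(n·0.83²) ≤ 0.043, i.e. n ≥ 3/(0.043·0.83²) = 101.274.
The smallest integer n is 102.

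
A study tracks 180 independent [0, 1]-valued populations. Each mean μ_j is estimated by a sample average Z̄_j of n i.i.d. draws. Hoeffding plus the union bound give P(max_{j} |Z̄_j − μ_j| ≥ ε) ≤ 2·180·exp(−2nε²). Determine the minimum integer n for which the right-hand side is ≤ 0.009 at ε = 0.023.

10016

Need 2·180·exp(−2nε²) ≤ 0.009, i.e. exp(−2nε²) ≤ 0.009/360.
So 2nε² ≥ ln(360/0.009) = 10.596635.
Hence n ≥ 10.596635/(2·0.023²) = 10015.723.
The smallest integer n is 10016.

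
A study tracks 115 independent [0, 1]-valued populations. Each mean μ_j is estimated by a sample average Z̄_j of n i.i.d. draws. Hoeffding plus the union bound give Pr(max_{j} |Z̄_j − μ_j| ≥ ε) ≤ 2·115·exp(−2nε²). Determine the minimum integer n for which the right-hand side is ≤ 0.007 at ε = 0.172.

Need 2·115·exp(−2nε²) ≤ 0.007, i.e. exp(−2nε²) ≤ 0.007/230.
So 2nε² ≥ ln(230/0.007) = 10.399924.
Hence n ≥ 10.399924/(2·0.172²) = 175.769.
The smallest integer n is 176.

176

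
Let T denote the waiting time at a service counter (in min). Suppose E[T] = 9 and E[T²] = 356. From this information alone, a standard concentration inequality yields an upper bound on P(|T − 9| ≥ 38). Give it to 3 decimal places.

0.190

The first two moments determine the variance, so Chebyshev's inequality is the sharpest standard bound available.
Var(T) = E[T²] − (E[T])² = 356 − 81 = 275.
Chebyshev's inequality: P(|T − μ| ≥ t) ≤ Var(T)/t² = 275/1444 = 0.1904.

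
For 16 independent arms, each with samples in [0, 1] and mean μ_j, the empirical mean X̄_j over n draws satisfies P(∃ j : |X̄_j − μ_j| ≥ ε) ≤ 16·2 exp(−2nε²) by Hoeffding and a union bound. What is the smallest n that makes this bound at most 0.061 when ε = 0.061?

Need 2·16·exp(−2nε²) ≤ 0.061, i.e. exp(−2nε²) ≤ 0.061/32.
So 2nε² ≥ ln(32/0.061) = 6.262617.
Hence n ≥ 6.262617/(2·0.061²) = 841.523.
The smallest integer n is 842.

842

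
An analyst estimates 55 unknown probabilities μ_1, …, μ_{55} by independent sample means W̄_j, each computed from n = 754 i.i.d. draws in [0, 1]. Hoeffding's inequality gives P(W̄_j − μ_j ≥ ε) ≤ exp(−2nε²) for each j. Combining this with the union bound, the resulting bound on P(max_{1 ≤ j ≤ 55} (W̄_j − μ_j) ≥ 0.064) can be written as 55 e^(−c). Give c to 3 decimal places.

Union bound over the 55 events: P(max_{1 ≤ j ≤ 55} (W̄_j − μ_j) ≥ 0.064) ≤ 55·exp(−2nε²) = 55 exp(−2·754·0.064²).
So c = 2·754·0.064² = 6.1768.

6.177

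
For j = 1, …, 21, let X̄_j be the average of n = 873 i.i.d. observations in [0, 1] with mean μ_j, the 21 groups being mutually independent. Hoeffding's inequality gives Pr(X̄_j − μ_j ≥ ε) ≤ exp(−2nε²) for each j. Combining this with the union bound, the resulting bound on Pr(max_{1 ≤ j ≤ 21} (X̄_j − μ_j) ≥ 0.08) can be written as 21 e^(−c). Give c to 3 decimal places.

Union bound over the 21 events: Pr(max_{1 ≤ j ≤ 21} (X̄_j − μ_j) ≥ 0.08) ≤ 21·exp(−2nε²) = 21 exp(−2·873·0.08²).
So c = 2·873·0.08² = 11.1744.

11.174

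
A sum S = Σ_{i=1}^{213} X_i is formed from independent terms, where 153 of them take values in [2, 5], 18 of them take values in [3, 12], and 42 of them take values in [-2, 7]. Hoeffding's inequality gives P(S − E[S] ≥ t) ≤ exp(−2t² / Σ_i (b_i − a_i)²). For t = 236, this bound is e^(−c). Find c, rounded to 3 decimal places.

17.860

Σ(b_i − a_i)² = 153·3² + 18·9² + 42·9² = 6237.
c = 2t² / 6237 = 2·236² / 6237 = 17.8599.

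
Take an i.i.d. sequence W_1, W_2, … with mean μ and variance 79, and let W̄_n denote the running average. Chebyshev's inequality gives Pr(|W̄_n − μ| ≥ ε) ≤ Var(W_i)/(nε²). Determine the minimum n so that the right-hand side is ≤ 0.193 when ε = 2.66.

Require 79/(n·2.66²) ≤ 0.193, i.e. n ≥ 79/(0.193·2.66²) = 57.850.
The smallest integer n is 58.

58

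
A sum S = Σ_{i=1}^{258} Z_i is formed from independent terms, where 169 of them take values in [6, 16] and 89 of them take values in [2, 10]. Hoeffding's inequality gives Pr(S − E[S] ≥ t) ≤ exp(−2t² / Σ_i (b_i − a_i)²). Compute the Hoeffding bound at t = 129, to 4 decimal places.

0.2293

Σ(b_i − a_i)² = 169·10² + 89·8² = 22596.
Exponent = 2·129² / 22596 = 1.47292.
Bound = exp(−1.47292) = 0.22926.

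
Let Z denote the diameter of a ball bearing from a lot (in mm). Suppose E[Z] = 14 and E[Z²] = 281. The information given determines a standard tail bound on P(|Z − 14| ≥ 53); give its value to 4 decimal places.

The first two moments determine the variance, so Chebyshev's inequality is the sharpest standard bound available.
Var(Z) = E[Z²] − (E[Z])² = 281 − 196 = 85.
Chebyshev's inequality: P(|Z − μ| ≥ t) ≤ Var(Z)/t² = 85/2809 = 0.0303.

0.0303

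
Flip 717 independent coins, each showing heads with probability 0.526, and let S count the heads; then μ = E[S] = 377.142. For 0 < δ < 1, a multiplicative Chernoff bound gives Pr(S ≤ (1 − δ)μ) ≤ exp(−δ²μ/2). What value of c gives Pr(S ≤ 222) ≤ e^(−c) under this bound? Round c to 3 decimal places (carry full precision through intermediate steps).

Write 222 = (1 − δ)μ, so δ = 1 − 222/377.142 = 0.4113623…
Then the exponent is δ²μ/2 = (μ − 222)²/(2μ) = 31.909785.

31.910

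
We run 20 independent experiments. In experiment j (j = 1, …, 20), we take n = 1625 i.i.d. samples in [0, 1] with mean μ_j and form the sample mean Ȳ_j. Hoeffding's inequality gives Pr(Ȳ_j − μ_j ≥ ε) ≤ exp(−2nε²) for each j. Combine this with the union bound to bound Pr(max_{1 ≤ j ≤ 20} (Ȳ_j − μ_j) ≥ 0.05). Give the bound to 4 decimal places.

0.0059

Per-experiment Hoeffding bound: exp(−2·1625·0.05²) = exp(−8.12500) = 0.00029604.
Union bound over 20 events: 20·0.00029604 = 0.00592.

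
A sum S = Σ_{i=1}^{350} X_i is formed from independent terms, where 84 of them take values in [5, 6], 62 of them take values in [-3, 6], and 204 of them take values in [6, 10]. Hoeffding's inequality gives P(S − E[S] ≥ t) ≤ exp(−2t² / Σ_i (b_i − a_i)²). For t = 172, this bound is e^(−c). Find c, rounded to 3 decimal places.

Σ(b_i − a_i)² = 84·1² + 62·9² + 204·4² = 8370.
c = 2t² / 8370 = 2·172² / 8370 = 7.0691.

7.069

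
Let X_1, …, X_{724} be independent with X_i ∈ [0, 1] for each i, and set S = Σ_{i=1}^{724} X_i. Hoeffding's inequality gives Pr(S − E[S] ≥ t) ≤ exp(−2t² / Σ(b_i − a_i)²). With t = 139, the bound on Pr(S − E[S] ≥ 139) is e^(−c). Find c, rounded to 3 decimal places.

Σ(b_i − a_i)² = 724·(1)² = 724.
c = 2t²/724 = 2·139²/724 = 53.3729.

53.373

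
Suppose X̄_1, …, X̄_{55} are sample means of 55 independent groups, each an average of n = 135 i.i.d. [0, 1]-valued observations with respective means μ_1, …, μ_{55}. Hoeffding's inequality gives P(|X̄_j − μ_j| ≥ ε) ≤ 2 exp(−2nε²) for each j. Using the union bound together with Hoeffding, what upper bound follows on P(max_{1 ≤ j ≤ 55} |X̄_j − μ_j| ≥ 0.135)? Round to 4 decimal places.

Per-experiment Hoeffding bound: 2·exp(−2·135·0.135²) = 2·exp(−4.92075) = 0.014587.
Union bound over 55 events: 55·0.014587 = 0.80230.

0.8023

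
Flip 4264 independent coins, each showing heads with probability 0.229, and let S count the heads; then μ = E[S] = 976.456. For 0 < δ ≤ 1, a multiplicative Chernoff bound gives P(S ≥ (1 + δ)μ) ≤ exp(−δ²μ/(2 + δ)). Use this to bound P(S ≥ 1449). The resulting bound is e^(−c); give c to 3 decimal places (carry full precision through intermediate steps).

92.064

Write 1449 = (1 + δ)μ, so δ = 1449/976.456 − 1 = 0.4839378…
Then the exponent is δ²μ/(2 + δ) = (1449 − μ)² / (μ·(2 + δ)) = 92.064268.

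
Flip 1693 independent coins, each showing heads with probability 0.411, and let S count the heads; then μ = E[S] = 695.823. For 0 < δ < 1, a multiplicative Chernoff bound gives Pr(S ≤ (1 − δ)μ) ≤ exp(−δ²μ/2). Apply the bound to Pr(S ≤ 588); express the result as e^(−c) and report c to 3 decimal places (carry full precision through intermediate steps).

Write 588 = (1 − δ)μ, so δ = 1 − 588/695.823 = 0.1549575…
Then the exponent is δ²μ/2 = (μ − 588)²/(2μ) = 8.353992.

8.354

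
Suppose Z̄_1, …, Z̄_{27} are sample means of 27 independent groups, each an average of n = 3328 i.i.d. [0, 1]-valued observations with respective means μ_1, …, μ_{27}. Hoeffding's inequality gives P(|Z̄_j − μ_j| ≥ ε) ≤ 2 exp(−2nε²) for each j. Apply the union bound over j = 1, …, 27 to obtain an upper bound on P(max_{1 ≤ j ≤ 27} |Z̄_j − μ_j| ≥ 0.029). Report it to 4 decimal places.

0.2001

Per-experiment Hoeffding bound: 2·exp(−2·3328·0.029²) = 2·exp(−5.59770) = 0.0074128.
Union bound over 27 events: 27·0.0074128 = 0.20015.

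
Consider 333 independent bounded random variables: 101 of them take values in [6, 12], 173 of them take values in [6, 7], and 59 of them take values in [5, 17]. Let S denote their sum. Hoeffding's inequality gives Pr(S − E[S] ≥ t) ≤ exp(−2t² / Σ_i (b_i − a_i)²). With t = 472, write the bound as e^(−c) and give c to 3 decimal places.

36.210

Σ(b_i − a_i)² = 101·6² + 173·1² + 59·12² = 12305.
c = 2t² / 12305 = 2·472² / 12305 = 36.2103.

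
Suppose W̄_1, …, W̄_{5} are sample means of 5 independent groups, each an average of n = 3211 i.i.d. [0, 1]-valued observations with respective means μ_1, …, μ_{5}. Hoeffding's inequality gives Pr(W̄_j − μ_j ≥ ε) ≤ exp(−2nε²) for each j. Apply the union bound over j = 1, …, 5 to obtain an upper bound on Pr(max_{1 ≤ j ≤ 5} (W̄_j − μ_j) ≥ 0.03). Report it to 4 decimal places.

0.0154

Per-experiment Hoeffding bound: exp(−2·3211·0.03²) = exp(−5.77980) = 0.0030893.
Union bound over 5 events: 5·0.0030893 = 0.01545.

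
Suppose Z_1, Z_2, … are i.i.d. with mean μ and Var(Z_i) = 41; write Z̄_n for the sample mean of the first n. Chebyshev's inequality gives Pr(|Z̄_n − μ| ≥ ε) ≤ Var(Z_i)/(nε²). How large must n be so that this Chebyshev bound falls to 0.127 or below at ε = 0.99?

Require 41/(n·0.99²) ≤ 0.127, i.e. n ≥ 41/(0.127·0.99²) = 329.389.
The smallest integer n is 330.

330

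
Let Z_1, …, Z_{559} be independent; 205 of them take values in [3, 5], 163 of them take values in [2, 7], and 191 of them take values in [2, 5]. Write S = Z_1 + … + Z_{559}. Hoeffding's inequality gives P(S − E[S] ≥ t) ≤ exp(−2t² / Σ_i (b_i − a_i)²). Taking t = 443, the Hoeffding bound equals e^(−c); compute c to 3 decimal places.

Σ(b_i − a_i)² = 205·2² + 163·5² + 191·3² = 6614.
c = 2t² / 6614 = 2·443² / 6614 = 59.3435.

59.344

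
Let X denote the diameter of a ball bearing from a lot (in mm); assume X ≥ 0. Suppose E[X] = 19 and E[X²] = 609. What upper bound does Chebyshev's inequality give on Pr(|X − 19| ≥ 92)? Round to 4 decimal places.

Var(X) = E[X²] − (E[X])² = 609 − 361 = 248.
Chebyshev's inequality: Pr(|X − μ| ≥ t) ≤ Var(X)/t² = 248/8464 = 0.0293.

0.0293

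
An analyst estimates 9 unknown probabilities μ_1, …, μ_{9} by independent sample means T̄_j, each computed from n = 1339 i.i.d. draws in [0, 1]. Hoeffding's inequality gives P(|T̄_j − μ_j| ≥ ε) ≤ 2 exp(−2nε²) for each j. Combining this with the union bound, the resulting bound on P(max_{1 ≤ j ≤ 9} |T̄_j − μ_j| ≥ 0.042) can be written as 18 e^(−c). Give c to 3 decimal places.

Union bound over the 9 events: P(max_{1 ≤ j ≤ 9} |T̄_j − μ_j| ≥ 0.042) ≤ 9·2·exp(−2nε²) = 18 exp(−2·1339·0.042²).
So c = 2·1339·0.042² = 4.7240.

4.724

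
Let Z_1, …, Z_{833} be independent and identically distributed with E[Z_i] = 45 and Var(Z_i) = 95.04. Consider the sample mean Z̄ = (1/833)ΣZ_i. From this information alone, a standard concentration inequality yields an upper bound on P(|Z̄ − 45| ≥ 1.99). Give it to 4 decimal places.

0.0288

With mean and variance of each term known, Chebyshev's inequality bounds the deviation of the sum (or sample mean).
Var(Z̄) = Var(Z_i)/n = 95.04/833 = 0.11409.
Chebyshev: P(|Z̄ − 45| ≥ 1.99) ≤ Var(Z̄)/(1.99)² = 95.04/(833·1.99²) = 0.0288.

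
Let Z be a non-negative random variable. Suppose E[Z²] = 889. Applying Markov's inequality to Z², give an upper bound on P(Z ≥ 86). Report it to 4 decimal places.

Since Z ≥ 0, the event {Z ≥ 86} is the same as {Z² ≥ 7396}.
Markov's inequality applied to Z² gives P(Z² ≥ 7396) ≤ E[Z²]/7396 = 889/7396 = 0.1202.

0.1202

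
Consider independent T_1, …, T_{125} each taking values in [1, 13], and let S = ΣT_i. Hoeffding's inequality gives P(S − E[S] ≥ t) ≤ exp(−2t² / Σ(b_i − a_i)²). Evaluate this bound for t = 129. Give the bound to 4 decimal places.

Σ(b_i − a_i)² = 125·(12)² = 18000.
Exponent = 2·129²/18000 = 1.8490.
Bound = exp(−1.8490) = 0.15739.

0.1574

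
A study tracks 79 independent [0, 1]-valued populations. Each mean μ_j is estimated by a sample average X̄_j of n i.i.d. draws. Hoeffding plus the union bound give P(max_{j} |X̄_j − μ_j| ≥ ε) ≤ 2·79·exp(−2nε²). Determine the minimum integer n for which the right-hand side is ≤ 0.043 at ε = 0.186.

119

Need 2·79·exp(−2nε²) ≤ 0.043, i.e. exp(−2nε²) ≤ 0.043/158.
So 2nε² ≥ ln(158/0.043) = 8.209150.
Hence n ≥ 8.209150/(2·0.186²) = 118.643.
The smallest integer n is 119.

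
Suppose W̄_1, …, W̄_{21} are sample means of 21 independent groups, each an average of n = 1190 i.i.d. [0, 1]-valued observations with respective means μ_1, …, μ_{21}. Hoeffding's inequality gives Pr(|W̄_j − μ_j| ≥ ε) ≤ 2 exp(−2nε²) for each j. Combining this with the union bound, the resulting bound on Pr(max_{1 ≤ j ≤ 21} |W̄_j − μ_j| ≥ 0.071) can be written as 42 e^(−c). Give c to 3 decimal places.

Union bound over the 21 events: Pr(max_{1 ≤ j ≤ 21} |W̄_j − μ_j| ≥ 0.071) ≤ 21·2·exp(−2nε²) = 42 exp(−2·1190·0.071²).
So c = 2·1190·0.071² = 11.9976.

11.998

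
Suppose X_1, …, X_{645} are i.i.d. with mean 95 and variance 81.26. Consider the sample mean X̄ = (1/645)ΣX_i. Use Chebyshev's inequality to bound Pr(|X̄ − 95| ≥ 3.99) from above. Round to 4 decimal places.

0.0079

Var(X̄) = Var(X_i)/n = 81.26/645 = 0.12598.
Chebyshev: Pr(|X̄ − 95| ≥ 3.99) ≤ Var(X̄)/(3.99)² = 81.26/(645·3.99²) = 0.0079.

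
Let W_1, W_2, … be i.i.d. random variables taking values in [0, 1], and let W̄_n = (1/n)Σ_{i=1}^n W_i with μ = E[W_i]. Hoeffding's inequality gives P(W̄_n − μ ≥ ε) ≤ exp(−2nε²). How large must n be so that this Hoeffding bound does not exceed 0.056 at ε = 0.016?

Require exp(−2nε²) ≤ 0.056, i.e. 2nε² ≥ ln(1/0.056) = 2.882404.
So n ≥ 2.882404 / (2·0.016²) = 5629.695.
The smallest integer n is 5630.

5630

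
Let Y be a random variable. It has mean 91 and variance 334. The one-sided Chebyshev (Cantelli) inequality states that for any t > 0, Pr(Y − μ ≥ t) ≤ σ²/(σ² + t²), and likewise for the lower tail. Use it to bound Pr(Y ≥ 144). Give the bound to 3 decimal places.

0.106

Here σ² = 334 and t = 53, so σ² + t² = 3143.
Cantelli's bound: 334/3143 = 0.1063.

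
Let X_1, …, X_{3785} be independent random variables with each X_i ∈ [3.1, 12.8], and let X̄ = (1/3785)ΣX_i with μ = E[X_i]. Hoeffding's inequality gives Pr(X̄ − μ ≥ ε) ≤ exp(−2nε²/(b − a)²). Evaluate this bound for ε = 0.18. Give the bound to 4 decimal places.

Exponent: 2nε²/(b − a)² = 2·3785·0.18² / 9.7² = 2.60674.
Bound = exp(−2.60674) = 0.07377.

0.0738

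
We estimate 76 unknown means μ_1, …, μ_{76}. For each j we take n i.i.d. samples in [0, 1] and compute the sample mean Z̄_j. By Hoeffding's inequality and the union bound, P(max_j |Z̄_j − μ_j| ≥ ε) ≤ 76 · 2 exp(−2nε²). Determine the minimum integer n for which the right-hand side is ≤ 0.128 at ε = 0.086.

Need 2·76·exp(−2nε²) ≤ 0.128, i.e. exp(−2nε²) ≤ 0.128/152.
So 2nε² ≥ ln(152/0.128) = 7.079606.
Hence n ≥ 7.079606/(2·0.086²) = 478.610.
The smallest integer n is 479.

479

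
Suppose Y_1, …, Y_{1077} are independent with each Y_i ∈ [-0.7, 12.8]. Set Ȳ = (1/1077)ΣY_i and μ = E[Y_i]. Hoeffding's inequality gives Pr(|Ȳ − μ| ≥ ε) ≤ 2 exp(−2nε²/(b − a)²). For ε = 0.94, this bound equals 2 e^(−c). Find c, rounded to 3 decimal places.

c = 2nε²/(b − a)² = 2·1077·0.94² / 13.5² = 10.4432.

10.443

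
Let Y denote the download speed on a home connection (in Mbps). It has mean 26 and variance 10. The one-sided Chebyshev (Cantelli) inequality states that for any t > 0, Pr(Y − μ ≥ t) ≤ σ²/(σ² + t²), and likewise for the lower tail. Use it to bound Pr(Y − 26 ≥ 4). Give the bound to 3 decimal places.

0.385

Here σ² = 10 and t = 4, so σ² + t² = 26.
Cantelli's bound: 10/26 = 0.3846.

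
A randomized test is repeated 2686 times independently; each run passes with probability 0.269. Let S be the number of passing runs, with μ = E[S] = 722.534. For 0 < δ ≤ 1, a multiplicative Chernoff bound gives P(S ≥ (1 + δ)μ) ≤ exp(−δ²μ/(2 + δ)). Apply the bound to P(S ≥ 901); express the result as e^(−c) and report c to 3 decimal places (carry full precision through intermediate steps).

Write 901 = (1 + δ)μ, so δ = 901/722.534 − 1 = 0.2470001…
Then the exponent is δ²μ/(2 + δ) = (901 − μ)² / (μ·(2 + δ)) = 19.617768.

19.618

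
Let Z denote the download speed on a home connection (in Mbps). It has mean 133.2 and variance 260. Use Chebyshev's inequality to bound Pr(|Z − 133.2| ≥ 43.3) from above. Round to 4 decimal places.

0.1387

Chebyshev: Pr(|Z − μ| ≥ t) ≤ Var(Z)/t².
Bound = 260 / 1874.89 = 0.1387.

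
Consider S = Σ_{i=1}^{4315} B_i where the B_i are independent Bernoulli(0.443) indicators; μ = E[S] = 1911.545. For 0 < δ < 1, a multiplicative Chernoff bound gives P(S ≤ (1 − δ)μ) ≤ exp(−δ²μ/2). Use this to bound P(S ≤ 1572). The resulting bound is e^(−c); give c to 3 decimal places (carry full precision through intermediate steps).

30.156

Write 1572 = (1 − δ)μ, so δ = 1 − 1572/1911.545 = 0.1776286…
Then the exponent is δ²μ/2 = (μ − 1572)²/(2μ) = 30.156446.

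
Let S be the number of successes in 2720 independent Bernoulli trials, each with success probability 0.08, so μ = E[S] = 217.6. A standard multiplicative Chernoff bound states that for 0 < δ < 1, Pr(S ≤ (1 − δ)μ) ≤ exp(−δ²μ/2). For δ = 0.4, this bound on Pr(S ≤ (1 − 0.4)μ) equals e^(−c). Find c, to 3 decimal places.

17.408

c = δ²μ/2 = 0.4²·217.6/2 = 17.4080.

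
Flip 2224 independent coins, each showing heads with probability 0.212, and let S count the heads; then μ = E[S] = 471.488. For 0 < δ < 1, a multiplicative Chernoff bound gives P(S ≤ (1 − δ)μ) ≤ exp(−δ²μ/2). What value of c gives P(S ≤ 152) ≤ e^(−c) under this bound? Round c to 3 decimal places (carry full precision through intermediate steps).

Write 152 = (1 − δ)μ, so δ = 1 − 152/471.488 = 0.6776164…
Then the exponent is δ²μ/2 = (μ − 152)²/(2μ) = 108.245154.

108.245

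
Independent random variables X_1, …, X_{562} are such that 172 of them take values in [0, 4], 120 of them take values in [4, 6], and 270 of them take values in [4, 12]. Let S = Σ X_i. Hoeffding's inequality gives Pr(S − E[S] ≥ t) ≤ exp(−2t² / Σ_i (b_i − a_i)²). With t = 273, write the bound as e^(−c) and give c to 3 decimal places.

Σ(b_i − a_i)² = 172·4² + 120·2² + 270·8² = 20512.
c = 2t² / 20512 = 2·273² / 20512 = 7.2669.

7.267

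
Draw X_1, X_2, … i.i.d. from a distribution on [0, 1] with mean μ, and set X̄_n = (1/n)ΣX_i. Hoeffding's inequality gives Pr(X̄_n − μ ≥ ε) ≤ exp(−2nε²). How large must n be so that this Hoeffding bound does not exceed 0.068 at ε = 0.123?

Require exp(−2nε²) ≤ 0.068, i.e. 2nε² ≥ ln(1/0.068) = 2.688248.
So n ≥ 2.688248 / (2·0.123²) = 88.844.
The smallest integer n is 89.

89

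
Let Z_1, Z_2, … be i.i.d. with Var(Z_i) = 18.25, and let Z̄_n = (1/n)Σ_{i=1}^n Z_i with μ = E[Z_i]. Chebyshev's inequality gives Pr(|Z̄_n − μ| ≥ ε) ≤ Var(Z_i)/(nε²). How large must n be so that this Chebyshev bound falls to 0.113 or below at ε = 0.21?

3663

Require 18.25/(n·0.21²) ≤ 0.113, i.e. n ≥ 18.25/(0.113·0.21²) = 3662.232.
The smallest integer n is 3663.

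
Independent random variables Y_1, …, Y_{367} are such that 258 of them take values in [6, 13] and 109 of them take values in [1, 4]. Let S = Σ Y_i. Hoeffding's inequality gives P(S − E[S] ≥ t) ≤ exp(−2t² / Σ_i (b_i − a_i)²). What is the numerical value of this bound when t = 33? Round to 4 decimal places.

Σ(b_i − a_i)² = 258·7² + 109·3² = 13623.
Exponent = 2·33² / 13623 = 0.15988.
Bound = exp(−0.15988) = 0.85225.

0.8522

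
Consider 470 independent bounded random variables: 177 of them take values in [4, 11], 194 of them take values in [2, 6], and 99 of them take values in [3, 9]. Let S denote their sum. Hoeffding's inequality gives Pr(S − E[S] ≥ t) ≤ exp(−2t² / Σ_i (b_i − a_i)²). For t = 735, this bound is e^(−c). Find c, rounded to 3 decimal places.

70.429

Σ(b_i − a_i)² = 177·7² + 194·4² + 99·6² = 15341.
c = 2t² / 15341 = 2·735² / 15341 = 70.4289.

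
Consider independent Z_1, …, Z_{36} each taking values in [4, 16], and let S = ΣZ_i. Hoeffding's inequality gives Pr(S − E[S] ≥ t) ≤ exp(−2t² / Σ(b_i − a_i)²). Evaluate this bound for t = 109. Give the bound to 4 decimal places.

0.0102

Σ(b_i − a_i)² = 36·(12)² = 5184.
Exponent = 2·109²/5184 = 4.5837.
Bound = exp(−4.5837) = 0.01022.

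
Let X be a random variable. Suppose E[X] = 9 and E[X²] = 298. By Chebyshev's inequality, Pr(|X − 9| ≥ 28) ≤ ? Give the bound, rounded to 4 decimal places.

0.2768

Var(X) = E[X²] − (E[X])² = 298 − 81 = 217.
Chebyshev's inequality: Pr(|X − μ| ≥ t) ≤ Var(X)/t² = 217/784 = 0.2768.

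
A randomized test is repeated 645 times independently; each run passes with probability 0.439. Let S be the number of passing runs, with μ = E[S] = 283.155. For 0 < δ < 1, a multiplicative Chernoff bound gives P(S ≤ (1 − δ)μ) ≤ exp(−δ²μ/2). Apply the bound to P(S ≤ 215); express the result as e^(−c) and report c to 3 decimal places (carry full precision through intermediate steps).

Write 215 = (1 − δ)μ, so δ = 1 − 215/283.155 = 0.2406986…
Then the exponent is δ²μ/2 = (μ − 215)²/(2μ) = 8.202405.

8.202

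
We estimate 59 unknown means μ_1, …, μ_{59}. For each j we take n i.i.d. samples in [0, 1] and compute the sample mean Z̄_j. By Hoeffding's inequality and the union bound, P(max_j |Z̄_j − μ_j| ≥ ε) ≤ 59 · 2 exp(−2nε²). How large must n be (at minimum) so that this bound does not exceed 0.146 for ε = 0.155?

Need 2·59·exp(−2nε²) ≤ 0.146, i.e. exp(−2nε²) ≤ 0.146/118.
So 2nε² ≥ ln(118/0.146) = 6.694833.
Hence n ≥ 6.694833/(2·0.155²) = 139.331.
The smallest integer n is 140.

140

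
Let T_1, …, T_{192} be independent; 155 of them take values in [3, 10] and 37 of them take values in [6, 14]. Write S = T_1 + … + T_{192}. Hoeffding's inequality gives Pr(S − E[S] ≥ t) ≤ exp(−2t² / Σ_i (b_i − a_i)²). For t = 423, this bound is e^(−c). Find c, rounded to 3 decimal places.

35.919

Σ(b_i − a_i)² = 155·7² + 37·8² = 9963.
c = 2t² / 9963 = 2·423² / 9963 = 35.9187.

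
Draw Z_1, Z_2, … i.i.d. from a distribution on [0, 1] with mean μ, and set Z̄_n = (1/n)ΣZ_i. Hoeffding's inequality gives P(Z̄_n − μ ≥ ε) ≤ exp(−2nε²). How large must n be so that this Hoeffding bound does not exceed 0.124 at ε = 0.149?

48

Require exp(−2nε²) ≤ 0.124, i.e. 2nε² ≥ ln(1/0.124) = 2.087474.
So n ≥ 2.087474 / (2·0.149²) = 47.013.
The smallest integer n is 48.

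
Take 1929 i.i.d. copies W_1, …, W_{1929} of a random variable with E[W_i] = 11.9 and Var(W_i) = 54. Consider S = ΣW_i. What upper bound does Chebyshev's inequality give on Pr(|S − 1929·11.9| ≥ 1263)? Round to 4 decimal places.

Var(S) = n·Var(W_i) = 1929·54 = 104166.
Chebyshev: Pr(|S − 1929·11.9| ≥ 1263) ≤ Var(S)/1263² = 104166/1595169 = 0.0653.

0.0653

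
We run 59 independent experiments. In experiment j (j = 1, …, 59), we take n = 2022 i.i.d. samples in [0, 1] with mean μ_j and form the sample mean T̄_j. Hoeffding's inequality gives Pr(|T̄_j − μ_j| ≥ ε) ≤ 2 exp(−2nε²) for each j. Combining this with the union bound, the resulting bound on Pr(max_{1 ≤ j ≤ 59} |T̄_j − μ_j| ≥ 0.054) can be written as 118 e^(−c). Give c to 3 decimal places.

11.792

Union bound over the 59 events: Pr(max_{1 ≤ j ≤ 59} |T̄_j − μ_j| ≥ 0.054) ≤ 59·2·exp(−2nε²) = 118 exp(−2·2022·0.054²).
So c = 2·2022·0.054² = 11.7923.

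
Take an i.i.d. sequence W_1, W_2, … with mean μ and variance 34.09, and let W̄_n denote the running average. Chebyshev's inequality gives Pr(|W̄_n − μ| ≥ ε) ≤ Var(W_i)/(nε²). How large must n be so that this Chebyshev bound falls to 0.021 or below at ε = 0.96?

1762

Require 34.09/(n·0.96²) ≤ 0.021, i.e. n ≥ 34.09/(0.021·0.96²) = 1761.429.
The smallest integer n is 1762.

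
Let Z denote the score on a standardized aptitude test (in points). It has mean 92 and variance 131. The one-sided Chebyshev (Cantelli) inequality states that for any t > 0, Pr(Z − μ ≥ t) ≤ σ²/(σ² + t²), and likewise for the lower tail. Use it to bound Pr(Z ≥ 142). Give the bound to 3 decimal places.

Here σ² = 131 and t = 50, so σ² + t² = 2631.
Cantelli's bound: 131/2631 = 0.0498.

0.050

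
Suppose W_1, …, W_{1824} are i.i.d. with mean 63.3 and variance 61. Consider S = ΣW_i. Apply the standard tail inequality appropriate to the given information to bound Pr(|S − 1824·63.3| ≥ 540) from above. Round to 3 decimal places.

0.382

With mean and variance of each term known, Chebyshev's inequality bounds the deviation of the sum (or sample mean).
Var(S) = n·Var(W_i) = 1824·61 = 111264.
Chebyshev: Pr(|S − 1824·63.3| ≥ 540) ≤ Var(S)/540² = 111264/291600 = 0.3816.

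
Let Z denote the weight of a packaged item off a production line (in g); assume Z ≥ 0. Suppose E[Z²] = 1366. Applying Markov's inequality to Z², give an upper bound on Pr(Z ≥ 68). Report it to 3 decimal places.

0.295

Since Z ≥ 0, the event {Z ≥ 68} is the same as {Z² ≥ 4624}.
Markov's inequality applied to Z² gives Pr(Z² ≥ 4624) ≤ E[Z²]/4624 = 1366/4624 = 0.2954.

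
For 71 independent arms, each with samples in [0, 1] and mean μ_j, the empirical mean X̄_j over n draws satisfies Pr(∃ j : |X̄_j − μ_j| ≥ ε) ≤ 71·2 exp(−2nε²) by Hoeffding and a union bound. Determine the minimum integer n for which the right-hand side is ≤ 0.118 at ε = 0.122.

Need 2·71·exp(−2nε²) ≤ 0.118, i.e. exp(−2nε²) ≤ 0.118/142.
So 2nε² ≥ ln(142/0.118) = 7.092898.
Hence n ≥ 7.092898/(2·0.122²) = 238.273.
The smallest integer n is 239.

239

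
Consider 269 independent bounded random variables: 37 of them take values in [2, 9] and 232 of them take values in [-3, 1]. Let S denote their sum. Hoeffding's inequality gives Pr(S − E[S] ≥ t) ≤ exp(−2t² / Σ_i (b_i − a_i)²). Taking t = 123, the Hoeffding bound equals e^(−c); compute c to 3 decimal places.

5.477

Σ(b_i − a_i)² = 37·7² + 232·4² = 5525.
c = 2t² / 5525 = 2·123² / 5525 = 5.4766.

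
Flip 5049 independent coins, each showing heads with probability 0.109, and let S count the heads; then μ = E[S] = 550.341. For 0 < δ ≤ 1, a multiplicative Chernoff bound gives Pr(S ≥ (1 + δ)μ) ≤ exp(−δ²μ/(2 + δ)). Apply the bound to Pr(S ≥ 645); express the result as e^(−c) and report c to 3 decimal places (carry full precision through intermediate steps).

7.496

Write 645 = (1 + δ)μ, so δ = 645/550.341 − 1 = 0.1720006…
Then the exponent is δ²μ/(2 + δ) = (645 − μ)² / (μ·(2 + δ)) = 7.496042.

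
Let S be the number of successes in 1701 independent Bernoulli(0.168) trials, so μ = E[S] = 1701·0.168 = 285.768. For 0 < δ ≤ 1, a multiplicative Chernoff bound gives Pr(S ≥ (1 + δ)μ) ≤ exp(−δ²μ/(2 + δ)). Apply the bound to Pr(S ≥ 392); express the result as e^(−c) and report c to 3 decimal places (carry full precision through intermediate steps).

Write 392 = (1 + δ)μ, so δ = 392/285.768 − 1 = 0.3717421…
Then the exponent is δ²μ/(2 + δ) = (392 − μ)² / (μ·(2 + δ)) = 16.650591.

16.651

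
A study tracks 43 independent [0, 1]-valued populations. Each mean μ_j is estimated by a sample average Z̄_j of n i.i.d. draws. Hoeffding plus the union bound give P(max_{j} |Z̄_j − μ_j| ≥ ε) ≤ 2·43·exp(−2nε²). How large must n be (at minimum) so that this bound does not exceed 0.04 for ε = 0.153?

Need 2·43·exp(−2nε²) ≤ 0.04, i.e. exp(−2nε²) ≤ 0.04/86.
So 2nε² ≥ ln(86/0.04) = 7.673223.
Hence n ≥ 7.673223/(2·0.153²) = 163.895.
The smallest integer n is 164.

164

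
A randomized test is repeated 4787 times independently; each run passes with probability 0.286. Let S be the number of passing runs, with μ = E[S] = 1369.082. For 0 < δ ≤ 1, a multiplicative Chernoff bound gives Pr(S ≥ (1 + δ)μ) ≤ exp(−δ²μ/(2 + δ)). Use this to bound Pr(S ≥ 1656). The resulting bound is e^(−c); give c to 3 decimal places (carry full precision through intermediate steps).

Write 1656 = (1 + δ)μ, so δ = 1656/1369.082 − 1 = 0.2095696…
Then the exponent is δ²μ/(2 + δ) = (1656 − μ)² / (μ·(2 + δ)) = 27.213126.

27.213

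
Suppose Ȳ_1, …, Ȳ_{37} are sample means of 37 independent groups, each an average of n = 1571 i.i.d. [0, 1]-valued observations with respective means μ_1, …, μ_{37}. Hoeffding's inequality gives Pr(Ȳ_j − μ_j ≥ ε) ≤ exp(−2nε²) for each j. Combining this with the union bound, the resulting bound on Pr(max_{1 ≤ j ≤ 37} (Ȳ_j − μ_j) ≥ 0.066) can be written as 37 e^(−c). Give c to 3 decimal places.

Union bound over the 37 events: Pr(max_{1 ≤ j ≤ 37} (Ȳ_j − μ_j) ≥ 0.066) ≤ 37·exp(−2nε²) = 37 exp(−2·1571·0.066²).
So c = 2·1571·0.066² = 13.6866.

13.687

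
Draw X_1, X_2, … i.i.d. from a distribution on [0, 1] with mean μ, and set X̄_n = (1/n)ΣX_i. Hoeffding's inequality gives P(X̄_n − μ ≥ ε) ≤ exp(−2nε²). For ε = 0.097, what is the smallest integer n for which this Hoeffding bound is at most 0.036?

177

Require exp(−2nε²) ≤ 0.036, i.e. 2nε² ≥ ln(1/0.036) = 3.324236.
So n ≥ 3.324236 / (2·0.097²) = 176.652.
The smallest integer n is 177.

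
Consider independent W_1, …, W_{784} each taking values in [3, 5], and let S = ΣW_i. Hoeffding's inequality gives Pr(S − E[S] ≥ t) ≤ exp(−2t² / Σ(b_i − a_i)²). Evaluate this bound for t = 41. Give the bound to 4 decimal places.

Σ(b_i − a_i)² = 784·(2)² = 3136.
Exponent = 2·41²/3136 = 1.0721.
Bound = exp(−1.0721) = 0.34230.

0.3423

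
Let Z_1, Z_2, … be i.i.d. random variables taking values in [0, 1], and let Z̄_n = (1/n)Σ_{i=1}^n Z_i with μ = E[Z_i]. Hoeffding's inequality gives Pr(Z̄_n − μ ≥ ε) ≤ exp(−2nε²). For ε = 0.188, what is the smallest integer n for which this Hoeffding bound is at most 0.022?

Require exp(−2nε²) ≤ 0.022, i.e. 2nε² ≥ ln(1/0.022) = 3.816713.
So n ≥ 3.816713 / (2·0.188²) = 53.994.
The smallest integer n is 54.

54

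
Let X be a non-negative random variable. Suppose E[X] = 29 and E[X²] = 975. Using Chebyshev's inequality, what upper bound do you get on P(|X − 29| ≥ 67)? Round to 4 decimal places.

Var(X) = E[X²] − (E[X])² = 975 − 841 = 134.
Chebyshev's inequality: P(|X − μ| ≥ t) ≤ Var(X)/t² = 134/4489 = 0.0299.

0.0299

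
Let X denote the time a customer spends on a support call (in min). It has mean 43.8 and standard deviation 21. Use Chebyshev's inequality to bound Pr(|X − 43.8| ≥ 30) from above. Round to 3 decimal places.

0.490

Chebyshev: Pr(|X − μ| ≥ t) ≤ Var(X)/t².
Var(X) = σ² = 21² = 441.
Bound = 441 / 900 = 0.4900.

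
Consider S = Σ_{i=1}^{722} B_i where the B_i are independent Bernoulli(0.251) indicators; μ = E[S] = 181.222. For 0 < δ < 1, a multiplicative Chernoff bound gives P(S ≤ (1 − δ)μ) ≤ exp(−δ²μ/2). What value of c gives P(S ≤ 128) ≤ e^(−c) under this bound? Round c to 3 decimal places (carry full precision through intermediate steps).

Write 128 = (1 − δ)μ, so δ = 1 − 128/181.222 = 0.293684…
Then the exponent is δ²μ/2 = (μ − 128)²/(2μ) = 7.815225.

7.815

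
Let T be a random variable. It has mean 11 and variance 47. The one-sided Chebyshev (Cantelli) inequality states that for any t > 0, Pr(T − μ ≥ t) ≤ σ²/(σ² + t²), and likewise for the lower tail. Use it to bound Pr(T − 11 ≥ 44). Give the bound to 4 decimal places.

0.0237

Here σ² = 47 and t = 44, so σ² + t² = 1983.
Cantelli's bound: 47/1983 = 0.0237.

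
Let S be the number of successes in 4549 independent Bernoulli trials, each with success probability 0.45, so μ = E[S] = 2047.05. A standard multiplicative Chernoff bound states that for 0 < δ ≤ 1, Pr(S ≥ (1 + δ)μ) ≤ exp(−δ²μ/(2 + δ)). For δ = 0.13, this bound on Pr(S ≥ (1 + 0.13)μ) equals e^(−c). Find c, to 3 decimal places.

c = δ²μ/(2 + δ) = 0.13²·2047.05/(2 + 0.13) = 16.2419.

16.242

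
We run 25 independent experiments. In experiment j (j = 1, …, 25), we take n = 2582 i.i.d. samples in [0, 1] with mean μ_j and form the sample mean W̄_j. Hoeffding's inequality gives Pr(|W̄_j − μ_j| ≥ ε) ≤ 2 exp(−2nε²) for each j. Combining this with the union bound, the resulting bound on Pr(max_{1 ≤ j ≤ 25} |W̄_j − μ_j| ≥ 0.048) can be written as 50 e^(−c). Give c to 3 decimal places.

11.898

Union bound over the 25 events: Pr(max_{1 ≤ j ≤ 25} |W̄_j − μ_j| ≥ 0.048) ≤ 25·2·exp(−2nε²) = 50 exp(−2·2582·0.048²).
So c = 2·2582·0.048² = 11.8979.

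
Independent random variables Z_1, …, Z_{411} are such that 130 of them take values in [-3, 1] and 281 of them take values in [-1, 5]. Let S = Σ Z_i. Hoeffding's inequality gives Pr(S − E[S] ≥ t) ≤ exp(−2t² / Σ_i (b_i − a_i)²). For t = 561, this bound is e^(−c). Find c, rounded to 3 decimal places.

51.611

Σ(b_i − a_i)² = 130·4² + 281·6² = 12196.
c = 2t² / 12196 = 2·561² / 12196 = 51.6105.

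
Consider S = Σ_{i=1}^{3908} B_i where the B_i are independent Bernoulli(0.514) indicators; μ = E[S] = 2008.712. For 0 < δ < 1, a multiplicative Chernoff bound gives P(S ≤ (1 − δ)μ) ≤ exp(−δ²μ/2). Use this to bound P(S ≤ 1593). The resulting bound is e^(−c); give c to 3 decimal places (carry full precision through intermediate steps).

43.017

Write 1593 = (1 − δ)μ, so δ = 1 − 1593/2008.712 = 0.2069545…
Then the exponent is δ²μ/2 = (μ − 1593)²/(2μ) = 43.016736.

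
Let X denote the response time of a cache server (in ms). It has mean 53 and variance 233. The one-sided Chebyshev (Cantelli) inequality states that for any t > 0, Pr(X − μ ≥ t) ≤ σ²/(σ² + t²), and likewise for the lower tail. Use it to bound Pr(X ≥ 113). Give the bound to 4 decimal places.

0.0608

Here σ² = 233 and t = 60, so σ² + t² = 3833.
Cantelli's bound: 233/3833 = 0.0608.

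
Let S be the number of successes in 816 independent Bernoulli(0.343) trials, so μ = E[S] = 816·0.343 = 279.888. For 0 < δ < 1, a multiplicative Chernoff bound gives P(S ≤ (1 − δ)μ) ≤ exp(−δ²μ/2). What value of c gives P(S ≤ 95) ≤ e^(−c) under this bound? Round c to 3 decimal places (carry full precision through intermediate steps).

Write 95 = (1 − δ)μ, so δ = 1 − 95/279.888 = 0.6605785…
Then the exponent is δ²μ/2 = (μ − 95)²/(2μ) = 61.066520.

61.067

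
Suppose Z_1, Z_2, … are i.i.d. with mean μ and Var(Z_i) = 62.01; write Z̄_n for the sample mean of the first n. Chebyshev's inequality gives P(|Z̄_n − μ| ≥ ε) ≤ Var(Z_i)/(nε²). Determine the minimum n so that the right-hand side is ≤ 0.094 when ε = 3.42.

57

Require 62.01/(n·3.42²) ≤ 0.094, i.e. n ≥ 62.01/(0.094·3.42²) = 56.400.
The smallest integer n is 57.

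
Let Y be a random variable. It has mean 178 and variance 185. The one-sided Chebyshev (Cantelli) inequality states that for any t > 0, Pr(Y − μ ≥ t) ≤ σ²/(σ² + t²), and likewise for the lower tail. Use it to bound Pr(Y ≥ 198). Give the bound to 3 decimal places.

0.316

Here σ² = 185 and t = 20, so σ² + t² = 585.
Cantelli's bound: 185/585 = 0.3162.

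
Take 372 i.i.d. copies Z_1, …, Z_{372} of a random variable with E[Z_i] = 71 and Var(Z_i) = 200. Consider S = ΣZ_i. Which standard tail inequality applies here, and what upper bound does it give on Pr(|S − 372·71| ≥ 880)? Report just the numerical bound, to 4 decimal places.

With mean and variance of each term known, Chebyshev's inequality bounds the deviation of the sum (or sample mean).
Var(S) = n·Var(Z_i) = 372·200 = 74400.
Chebyshev: Pr(|S − 372·71| ≥ 880) ≤ Var(S)/880² = 74400/774400 = 0.0961.

0.0961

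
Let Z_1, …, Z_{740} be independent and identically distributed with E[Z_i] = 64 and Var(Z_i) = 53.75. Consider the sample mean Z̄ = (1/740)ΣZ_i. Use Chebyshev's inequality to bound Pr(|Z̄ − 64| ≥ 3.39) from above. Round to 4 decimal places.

Var(Z̄) = Var(Z_i)/n = 53.75/740 = 0.072635.
Chebyshev: Pr(|Z̄ − 64| ≥ 3.39) ≤ Var(Z̄)/(3.39)² = 53.75/(740·3.39²) = 0.0063.

0.0063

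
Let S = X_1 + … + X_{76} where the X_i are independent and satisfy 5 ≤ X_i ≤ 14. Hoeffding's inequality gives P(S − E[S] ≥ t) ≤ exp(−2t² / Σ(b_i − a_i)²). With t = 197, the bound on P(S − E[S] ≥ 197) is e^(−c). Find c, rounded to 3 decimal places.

Σ(b_i − a_i)² = 76·(9)² = 6156.
c = 2t²/6156 = 2·197²/6156 = 12.6085.

12.609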